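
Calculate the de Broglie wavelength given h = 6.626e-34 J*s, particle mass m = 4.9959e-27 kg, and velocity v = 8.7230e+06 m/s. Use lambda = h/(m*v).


lambda = h / (m * v)
= 6.626e-34 / (4.9959e-27 * 8.7230e+06)
= 6.626e-34 / 4.3579e-20
= 1.5204e-14 m

1.5204e-14


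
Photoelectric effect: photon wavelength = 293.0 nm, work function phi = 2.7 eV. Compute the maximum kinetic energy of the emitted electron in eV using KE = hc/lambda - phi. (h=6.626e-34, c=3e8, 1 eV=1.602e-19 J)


E_photon = hc / lambda
= (6.626e-34)(3e8) / (293.0e-9)
= 6.7843e-19 J
= 4.2349 eV
KE = E_photon - phi
= 4.2349 - 2.7
= 1.5349 eV

1.5349


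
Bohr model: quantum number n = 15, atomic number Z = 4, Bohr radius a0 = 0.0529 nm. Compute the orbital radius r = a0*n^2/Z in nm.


r = a0 * n^2 / Z
= 0.0529 * 15^2 / 4
= 0.0529 * 225 / 4
= 2.9756 nm

2.9756


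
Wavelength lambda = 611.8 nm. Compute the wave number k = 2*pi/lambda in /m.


k = 2 * pi / lambda
= 6.2832 / (611.8e-9)
= 6.2832 / 6.1180e-07
= 1.0270e+07 /m

1.0270e+07


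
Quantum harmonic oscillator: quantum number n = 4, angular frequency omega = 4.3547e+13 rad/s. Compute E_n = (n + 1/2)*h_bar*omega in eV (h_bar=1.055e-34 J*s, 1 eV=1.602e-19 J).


E = (n + 1/2) * h_bar * omega
= (4 + 0.5) * 1.055e-34 * 4.3547e+13
= 4.5 * 4.5942e-21
= 2.0674e-20 J
= 0.1291 eV

0.1291


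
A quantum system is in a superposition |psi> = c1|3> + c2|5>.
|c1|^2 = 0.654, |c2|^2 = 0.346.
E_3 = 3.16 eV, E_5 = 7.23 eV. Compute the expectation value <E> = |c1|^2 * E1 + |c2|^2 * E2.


<E> = |c1|^2 * E1 + |c2|^2 * E2
= 0.654 * 3.16 + 0.346 * 7.23
= 2.0666 + 2.5016
= 4.5682 eV

4.5682


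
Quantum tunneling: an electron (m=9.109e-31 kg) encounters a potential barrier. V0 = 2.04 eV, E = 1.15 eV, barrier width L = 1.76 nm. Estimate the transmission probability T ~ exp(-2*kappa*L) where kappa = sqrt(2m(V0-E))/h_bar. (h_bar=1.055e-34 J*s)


V0 - E = 0.89 eV = 1.4258e-19 J
kappa = sqrt(2 * m * (V0-E)) / h_bar
= sqrt(2 * 9.109e-31 * 1.4258e-19) / 1.055e-34
= 4.8309e+09 /m
2*kappa*L = 2 * 4.8309e+09 * 1.76e-9
= 17.0046
T = exp(-17.0046) = 4.120875e-08

4.120875e-08


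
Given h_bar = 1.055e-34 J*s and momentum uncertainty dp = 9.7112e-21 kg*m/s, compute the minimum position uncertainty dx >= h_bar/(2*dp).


dx = h_bar / (2 * dp)
= 1.055e-34 / (2 * 9.7112e-21)
= 1.055e-34 / 1.9422e-20
= 5.4319e-15 m

5.4319e-15


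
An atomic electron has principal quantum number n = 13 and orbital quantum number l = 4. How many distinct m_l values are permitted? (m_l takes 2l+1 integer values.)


m_l ranges from -l to +l in integer steps
So m_l goes from -4 to +4
Count = 2l + 1 = 2*4 + 1
= 9

9


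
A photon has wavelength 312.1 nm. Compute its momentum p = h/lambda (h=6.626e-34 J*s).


p = h / lambda
= 6.626e-34 / (312.1e-9)
= 6.626e-34 / 3.1210e-07
= 2.1230e-27 kg*m/s

2.1230e-27


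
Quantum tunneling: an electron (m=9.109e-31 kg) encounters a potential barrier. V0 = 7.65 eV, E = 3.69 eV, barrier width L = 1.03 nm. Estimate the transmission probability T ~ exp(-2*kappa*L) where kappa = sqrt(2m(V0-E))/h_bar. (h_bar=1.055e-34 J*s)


V0 - E = 3.96 eV = 6.3439e-19 J
kappa = sqrt(2 * m * (V0-E)) / h_bar
= sqrt(2 * 9.109e-31 * 6.3439e-19) / 1.055e-34
= 1.0190e+10 /m
2*kappa*L = 2 * 1.0190e+10 * 1.03e-9
= 20.9915
T = exp(-20.9915) = 7.647108e-10

7.647108e-10


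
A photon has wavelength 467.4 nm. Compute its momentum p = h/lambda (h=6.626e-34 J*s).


p = h / lambda
= 6.626e-34 / (467.4e-9)
= 6.626e-34 / 4.6740e-07
= 1.4176e-27 kg*m/s

1.4176e-27


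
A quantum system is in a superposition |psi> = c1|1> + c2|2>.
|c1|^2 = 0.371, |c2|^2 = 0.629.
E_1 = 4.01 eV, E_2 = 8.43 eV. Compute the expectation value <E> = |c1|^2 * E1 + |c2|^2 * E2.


<E> = |c1|^2 * E1 + |c2|^2 * E2
= 0.371 * 4.01 + 0.629 * 8.43
= 1.4877 + 5.3025
= 6.7902 eV

6.7902


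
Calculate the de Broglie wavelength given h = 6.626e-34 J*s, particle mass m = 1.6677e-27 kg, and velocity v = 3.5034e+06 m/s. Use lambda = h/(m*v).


lambda = h / (m * v)
= 6.626e-34 / (1.6677e-27 * 3.5034e+06)
= 6.626e-34 / 5.8426e-21
= 1.1341e-13 m

1.1341e-13


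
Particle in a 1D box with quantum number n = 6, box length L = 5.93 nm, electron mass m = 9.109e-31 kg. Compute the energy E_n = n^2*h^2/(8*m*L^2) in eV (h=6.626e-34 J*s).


E = n^2 * h^2 / (8 * m * L^2)
= 6^2 * (6.626e-34)^2 / (8 * 9.109e-31 * (5.93e-9)^2)
= 36 * 4.3904e-67 / (8 * 9.109e-31 * 3.5165e-17)
= 6.1679e-20 J
= 0.385 eV

0.385


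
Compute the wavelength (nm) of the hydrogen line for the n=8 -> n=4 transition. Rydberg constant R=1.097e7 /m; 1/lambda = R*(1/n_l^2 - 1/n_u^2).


1/lambda = R * (1/n_l^2 - 1/n_u^2)
= 1.097e7 * (1/4^2 - 1/8^2)
= 1.097e7 * (0.0625 - 0.015625)
= 1.097e7 * 0.046875
= 5.1422e+05 /m
lambda = 1 / 5.1422e+05 = 1944.6977 nm

1944.6977


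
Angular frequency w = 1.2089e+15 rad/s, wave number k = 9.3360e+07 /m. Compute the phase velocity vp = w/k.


vp = w / k
= 1.2089e+15 / 9.3360e+07
= 1.2949e+07 m/s

1.2949e+07


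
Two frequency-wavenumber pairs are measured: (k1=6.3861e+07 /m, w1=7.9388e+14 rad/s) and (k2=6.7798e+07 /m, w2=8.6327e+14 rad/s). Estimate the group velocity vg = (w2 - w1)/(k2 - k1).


vg = (w2 - w1) / (k2 - k1)
= (8.6327e+14 - 7.9388e+14) / (6.7798e+07 - 6.3861e+07)
= 6.9390e+13 / 3.9370e+06
= 1.7625e+07 m/s

1.7625e+07


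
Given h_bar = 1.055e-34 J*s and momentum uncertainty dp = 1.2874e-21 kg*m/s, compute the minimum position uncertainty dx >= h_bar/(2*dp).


dx = h_bar / (2 * dp)
= 1.055e-34 / (2 * 1.2874e-21)
= 1.055e-34 / 2.5748e-21
= 4.0974e-14 m

4.0974e-14


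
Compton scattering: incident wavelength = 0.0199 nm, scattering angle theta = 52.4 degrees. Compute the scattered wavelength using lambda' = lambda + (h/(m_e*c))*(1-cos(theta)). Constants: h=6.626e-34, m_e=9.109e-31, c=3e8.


Compton wavelength: h/(m_e*c) = 2.4247e-12 m
d_lambda = 2.4247e-12 * (1 - cos(52.4 deg))
= 2.4247e-12 * 0.389855
= 9.4528e-13 m = 0.000945 nm
lambda' = 0.0199 + 0.000945
= 0.020845 nm

0.020845


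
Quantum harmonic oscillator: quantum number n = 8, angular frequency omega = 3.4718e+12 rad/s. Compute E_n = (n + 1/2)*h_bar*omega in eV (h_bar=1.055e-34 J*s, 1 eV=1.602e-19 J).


E = (n + 1/2) * h_bar * omega
= (8 + 0.5) * 1.055e-34 * 3.4718e+12
= 8.5 * 3.6627e-22
= 3.1133e-21 J
= 0.0194 eV

0.0194


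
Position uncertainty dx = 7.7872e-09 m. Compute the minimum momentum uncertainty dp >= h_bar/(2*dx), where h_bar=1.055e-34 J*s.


dp = h_bar / (2 * dx)
= 1.055e-34 / (2 * 7.7872e-09)
= 1.055e-34 / 1.5574e-08
= 6.7739e-27 kg*m/s

6.7739e-27


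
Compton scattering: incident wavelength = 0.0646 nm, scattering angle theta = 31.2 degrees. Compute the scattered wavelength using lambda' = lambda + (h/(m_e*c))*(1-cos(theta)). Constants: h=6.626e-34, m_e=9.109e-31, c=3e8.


Compton wavelength: h/(m_e*c) = 2.4247e-12 m
d_lambda = 2.4247e-12 * (1 - cos(31.2 deg))
= 2.4247e-12 * 0.144636
= 3.5070e-13 m = 0.000351 nm
lambda' = 0.0646 + 0.000351
= 0.064951 nm

0.064951


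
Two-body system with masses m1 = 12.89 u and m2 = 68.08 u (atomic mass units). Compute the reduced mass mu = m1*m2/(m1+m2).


mu = m1 * m2 / (m1 + m2)
= 12.89 * 68.08 / (12.89 + 68.08)
= 877.5512 / 80.97
= 10.838 u

10.838


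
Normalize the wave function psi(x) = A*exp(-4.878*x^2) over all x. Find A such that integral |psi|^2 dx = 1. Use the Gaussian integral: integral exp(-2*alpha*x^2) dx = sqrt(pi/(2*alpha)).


integral |psi|^2 dx = A^2 * sqrt(pi/(2*alpha)) = 1
A^2 = sqrt(2*alpha/pi)
= sqrt(2 * 4.878 / pi)
= 1.762223
A = sqrt(1.762223)
= 1.3275

1.3275


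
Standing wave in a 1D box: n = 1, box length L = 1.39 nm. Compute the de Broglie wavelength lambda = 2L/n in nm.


lambda = 2L / n
= 2 * 1.39 / 1
= 2.78 / 1
= 2.78 nm

2.78


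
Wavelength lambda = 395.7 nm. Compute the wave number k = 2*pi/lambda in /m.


k = 2 * pi / lambda
= 6.2832 / (395.7e-9)
= 6.2832 / 3.9570e-07
= 1.5879e+07 /m

1.5879e+07


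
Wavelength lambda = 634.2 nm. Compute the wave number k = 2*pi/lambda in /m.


k = 2 * pi / lambda
= 6.2832 / (634.2e-9)
= 6.2832 / 6.3420e-07
= 9.9073e+06 /m

9.9073e+06


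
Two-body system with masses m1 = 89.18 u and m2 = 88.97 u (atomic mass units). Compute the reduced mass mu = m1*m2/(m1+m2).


mu = m1 * m2 / (m1 + m2)
= 89.18 * 88.97 / (89.18 + 88.97)
= 7934.3446 / 178.15
= 44.5374 u

44.5374


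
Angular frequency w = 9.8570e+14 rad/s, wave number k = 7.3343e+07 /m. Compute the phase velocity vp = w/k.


vp = w / k
= 9.8570e+14 / 7.3343e+07
= 1.3440e+07 m/s

1.3440e+07


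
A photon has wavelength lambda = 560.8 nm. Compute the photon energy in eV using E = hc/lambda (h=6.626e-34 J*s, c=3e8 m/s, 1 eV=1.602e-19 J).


E = hc / lambda
= (6.626e-34)(3e8) / (560.8e-9)
= 1.9878e-25 / 5.6080e-07
= 3.5446e-19 J
Converting to eV: 3.5446e-19 / 1.602e-19
= 2.2126 eV

2.2126


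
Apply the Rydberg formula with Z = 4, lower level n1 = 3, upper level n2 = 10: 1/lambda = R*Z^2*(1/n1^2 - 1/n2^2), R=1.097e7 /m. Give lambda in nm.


1/lambda = R * Z^2 * (1/n1^2 - 1/n2^2)
= 1.097e7 * 4^2 * (1/3^2 - 1/10^2)
= 1.097e7 * 16 * (0.111111 - 0.01)
= 1.7747e+07 /m
lambda = 1 / 1.7747e+07
= 56.3475 nm

56.3475


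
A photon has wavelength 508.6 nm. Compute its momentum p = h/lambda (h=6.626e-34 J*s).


p = h / lambda
= 6.626e-34 / (508.6e-9)
= 6.626e-34 / 5.0860e-07
= 1.3028e-27 kg*m/s

1.3028e-27


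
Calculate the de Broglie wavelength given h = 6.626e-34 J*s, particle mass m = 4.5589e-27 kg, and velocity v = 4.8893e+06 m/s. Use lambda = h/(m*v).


lambda = h / (m * v)
= 6.626e-34 / (4.5589e-27 * 4.8893e+06)
= 6.626e-34 / 2.2290e-20
= 2.9727e-14 m

2.9727e-14


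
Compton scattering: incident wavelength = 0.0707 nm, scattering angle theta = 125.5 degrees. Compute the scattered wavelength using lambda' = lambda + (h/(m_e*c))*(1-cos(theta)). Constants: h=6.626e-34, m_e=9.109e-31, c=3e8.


Compton wavelength: h/(m_e*c) = 2.4247e-12 m
d_lambda = 2.4247e-12 * (1 - cos(125.5 deg))
= 2.4247e-12 * 1.580703
= 3.8327e-12 m = 0.003833 nm
lambda' = 0.0707 + 0.003833
= 0.074533 nm

0.074533


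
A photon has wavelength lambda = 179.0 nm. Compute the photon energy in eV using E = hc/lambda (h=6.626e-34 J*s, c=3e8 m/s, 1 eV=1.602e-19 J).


E = hc / lambda
= (6.626e-34)(3e8) / (179.0e-9)
= 1.9878e-25 / 1.7900e-07
= 1.1105e-18 J
Converting to eV: 1.1105e-18 / 1.602e-19
= 6.932 eV

6.932


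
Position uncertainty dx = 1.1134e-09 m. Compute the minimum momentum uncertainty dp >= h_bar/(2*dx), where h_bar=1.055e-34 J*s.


dp = h_bar / (2 * dx)
= 1.055e-34 / (2 * 1.1134e-09)
= 1.055e-34 / 2.2268e-09
= 4.7377e-26 kg*m/s

4.7377e-26


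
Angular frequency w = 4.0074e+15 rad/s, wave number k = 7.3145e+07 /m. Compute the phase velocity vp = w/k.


vp = w / k
= 4.0074e+15 / 7.3145e+07
= 5.4787e+07 m/s

5.4787e+07


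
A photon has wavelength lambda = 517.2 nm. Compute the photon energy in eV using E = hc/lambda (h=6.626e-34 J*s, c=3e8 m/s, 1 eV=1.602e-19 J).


E = hc / lambda
= (6.626e-34)(3e8) / (517.2e-9)
= 1.9878e-25 / 5.1720e-07
= 3.8434e-19 J
Converting to eV: 3.8434e-19 / 1.602e-19
= 2.3991 eV

2.3991


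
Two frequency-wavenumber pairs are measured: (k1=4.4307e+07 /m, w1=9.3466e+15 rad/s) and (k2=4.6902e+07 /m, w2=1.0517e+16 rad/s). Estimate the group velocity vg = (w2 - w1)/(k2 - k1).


vg = (w2 - w1) / (k2 - k1)
= (1.0517e+16 - 9.3466e+15) / (4.6902e+07 - 4.4307e+07)
= 1.1704e+15 / 2.5950e+06
= 4.5102e+08 m/s

4.5102e+08


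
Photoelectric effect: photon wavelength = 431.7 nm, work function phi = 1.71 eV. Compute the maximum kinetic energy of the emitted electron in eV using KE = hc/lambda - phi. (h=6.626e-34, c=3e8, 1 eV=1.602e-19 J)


E_photon = hc / lambda
= (6.626e-34)(3e8) / (431.7e-9)
= 4.6046e-19 J
= 2.8743 eV
KE = E_photon - phi
= 2.8743 - 1.71
= 1.1643 eV

1.1643


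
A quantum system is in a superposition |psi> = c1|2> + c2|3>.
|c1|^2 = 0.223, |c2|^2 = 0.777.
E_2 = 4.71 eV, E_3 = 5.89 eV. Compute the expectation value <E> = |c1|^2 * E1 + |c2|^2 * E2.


<E> = |c1|^2 * E1 + |c2|^2 * E2
= 0.223 * 4.71 + 0.777 * 5.89
= 1.0503 + 4.5765
= 5.6269 eV

5.6269


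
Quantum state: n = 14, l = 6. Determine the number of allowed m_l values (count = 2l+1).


m_l ranges from -l to +l in integer steps
So m_l goes from -6 to +6
Count = 2l + 1 = 2*6 + 1
= 13

13


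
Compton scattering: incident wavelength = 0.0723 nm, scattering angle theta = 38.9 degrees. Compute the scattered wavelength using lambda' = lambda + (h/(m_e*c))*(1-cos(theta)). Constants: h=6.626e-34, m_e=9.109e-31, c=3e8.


Compton wavelength: h/(m_e*c) = 2.4247e-12 m
d_lambda = 2.4247e-12 * (1 - cos(38.9 deg))
= 2.4247e-12 * 0.221757
= 5.3770e-13 m = 0.000538 nm
lambda' = 0.0723 + 0.000538
= 0.072838 nm

0.072838


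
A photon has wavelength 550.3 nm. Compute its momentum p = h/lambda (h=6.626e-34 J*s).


p = h / lambda
= 6.626e-34 / (550.3e-9)
= 6.626e-34 / 5.5030e-07
= 1.2041e-27 kg*m/s

1.2041e-27


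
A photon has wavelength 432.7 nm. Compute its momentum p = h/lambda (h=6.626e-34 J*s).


p = h / lambda
= 6.626e-34 / (432.7e-9)
= 6.626e-34 / 4.3270e-07
= 1.5313e-27 kg*m/s

1.5313e-27


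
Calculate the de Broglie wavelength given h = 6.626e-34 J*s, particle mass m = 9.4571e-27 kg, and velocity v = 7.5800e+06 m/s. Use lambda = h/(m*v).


lambda = h / (m * v)
= 6.626e-34 / (9.4571e-27 * 7.5800e+06)
= 6.626e-34 / 7.1685e-20
= 9.2432e-15 m

9.2432e-15


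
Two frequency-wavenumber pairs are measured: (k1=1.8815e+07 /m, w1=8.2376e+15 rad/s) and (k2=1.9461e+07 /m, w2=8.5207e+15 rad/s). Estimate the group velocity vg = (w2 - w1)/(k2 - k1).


vg = (w2 - w1) / (k2 - k1)
= (8.5207e+15 - 8.2376e+15) / (1.9461e+07 - 1.8815e+07)
= 2.8310e+14 / 6.4600e+05
= 4.3824e+08 m/s

4.3824e+08


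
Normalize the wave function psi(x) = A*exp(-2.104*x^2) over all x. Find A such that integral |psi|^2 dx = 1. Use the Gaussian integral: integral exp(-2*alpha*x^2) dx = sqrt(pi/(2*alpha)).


integral |psi|^2 dx = A^2 * sqrt(pi/(2*alpha)) = 1
A^2 = sqrt(2*alpha/pi)
= sqrt(2 * 2.104 / pi)
= 1.157345
A = sqrt(1.157345)
= 1.0758

1.0758


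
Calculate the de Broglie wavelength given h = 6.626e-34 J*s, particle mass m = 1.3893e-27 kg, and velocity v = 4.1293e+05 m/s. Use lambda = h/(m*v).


lambda = h / (m * v)
= 6.626e-34 / (1.3893e-27 * 4.1293e+05)
= 6.626e-34 / 5.7368e-22
= 1.1550e-12 m

1.1550e-12


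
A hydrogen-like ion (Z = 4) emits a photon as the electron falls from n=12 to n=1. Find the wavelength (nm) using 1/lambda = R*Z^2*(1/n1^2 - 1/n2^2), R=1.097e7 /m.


1/lambda = R * Z^2 * (1/n1^2 - 1/n2^2)
= 1.097e7 * 4^2 * (1/1^2 - 1/12^2)
= 1.097e7 * 16 * (1.0 - 0.006944)
= 1.7430e+08 /m
lambda = 1 / 1.7430e+08
= 5.7372 nm

5.7372


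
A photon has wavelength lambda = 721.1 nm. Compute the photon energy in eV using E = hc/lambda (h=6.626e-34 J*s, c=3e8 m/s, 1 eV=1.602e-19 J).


E = hc / lambda
= (6.626e-34)(3e8) / (721.1e-9)
= 1.9878e-25 / 7.2110e-07
= 2.7566e-19 J
Converting to eV: 2.7566e-19 / 1.602e-19
= 1.7207 eV

1.7207


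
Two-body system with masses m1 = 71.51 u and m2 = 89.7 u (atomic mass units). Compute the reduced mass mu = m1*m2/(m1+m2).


mu = m1 * m2 / (m1 + m2)
= 71.51 * 89.7 / (71.51 + 89.7)
= 6414.447 / 161.21
= 39.7894 u

39.7894


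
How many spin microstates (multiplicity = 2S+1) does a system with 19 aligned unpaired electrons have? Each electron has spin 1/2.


Total spin S = N * (1/2) = 19 * 0.5 = 9.5
Spin multiplicity = 2S + 1
= 2 * 9.5 + 1
= 20

20


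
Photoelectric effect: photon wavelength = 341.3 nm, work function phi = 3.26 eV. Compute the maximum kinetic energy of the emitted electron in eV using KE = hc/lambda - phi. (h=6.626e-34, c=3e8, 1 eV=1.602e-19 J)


E_photon = hc / lambda
= (6.626e-34)(3e8) / (341.3e-9)
= 5.8242e-19 J
= 3.6356 eV
KE = E_photon - phi
= 3.6356 - 3.26
= 0.3756 eV

0.3756


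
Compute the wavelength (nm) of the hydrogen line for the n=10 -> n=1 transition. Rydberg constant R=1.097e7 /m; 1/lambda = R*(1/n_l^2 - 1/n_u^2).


1/lambda = R * (1/n_l^2 - 1/n_u^2)
= 1.097e7 * (1/1^2 - 1/10^2)
= 1.097e7 * (1.0 - 0.01)
= 1.097e7 * 0.99
= 1.0860e+07 /m
lambda = 1 / 1.0860e+07 = 92.0785 nm

92.0785


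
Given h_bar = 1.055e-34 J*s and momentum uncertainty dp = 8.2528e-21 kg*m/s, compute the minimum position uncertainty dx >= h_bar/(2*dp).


dx = h_bar / (2 * dp)
= 1.055e-34 / (2 * 8.2528e-21)
= 1.055e-34 / 1.6506e-20
= 6.3918e-15 m

6.3918e-15


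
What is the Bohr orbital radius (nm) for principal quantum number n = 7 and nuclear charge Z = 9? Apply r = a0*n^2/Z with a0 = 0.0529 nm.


r = a0 * n^2 / Z
= 0.0529 * 7^2 / 9
= 0.0529 * 49 / 9
= 0.288 nm

0.288


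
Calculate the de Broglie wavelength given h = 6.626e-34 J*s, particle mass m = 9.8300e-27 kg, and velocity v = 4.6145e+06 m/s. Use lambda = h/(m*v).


lambda = h / (m * v)
= 6.626e-34 / (9.8300e-27 * 4.6145e+06)
= 6.626e-34 / 4.5361e-20
= 1.4607e-14 m

1.4607e-14


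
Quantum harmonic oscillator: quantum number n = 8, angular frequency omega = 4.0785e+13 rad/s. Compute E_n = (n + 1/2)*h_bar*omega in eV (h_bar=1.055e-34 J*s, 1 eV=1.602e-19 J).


E = (n + 1/2) * h_bar * omega
= (8 + 0.5) * 1.055e-34 * 4.0785e+13
= 8.5 * 4.3028e-21
= 3.6574e-20 J
= 0.2283 eV

0.2283


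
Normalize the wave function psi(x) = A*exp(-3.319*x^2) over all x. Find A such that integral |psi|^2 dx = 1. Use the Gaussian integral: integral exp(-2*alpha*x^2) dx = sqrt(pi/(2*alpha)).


integral |psi|^2 dx = A^2 * sqrt(pi/(2*alpha)) = 1
A^2 = sqrt(2*alpha/pi)
= sqrt(2 * 3.319 / pi)
= 1.453596
A = sqrt(1.453596)
= 1.2057

1.2057


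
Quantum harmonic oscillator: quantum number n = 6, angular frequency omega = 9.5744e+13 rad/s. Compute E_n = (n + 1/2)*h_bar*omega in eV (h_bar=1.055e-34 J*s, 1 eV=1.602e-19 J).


E = (n + 1/2) * h_bar * omega
= (6 + 0.5) * 1.055e-34 * 9.5744e+13
= 6.5 * 1.0101e-20
= 6.5656e-20 J
= 0.4098 eV

0.4098


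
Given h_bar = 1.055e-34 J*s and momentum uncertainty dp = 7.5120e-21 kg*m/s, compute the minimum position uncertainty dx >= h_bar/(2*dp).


dx = h_bar / (2 * dp)
= 1.055e-34 / (2 * 7.5120e-21)
= 1.055e-34 / 1.5024e-20
= 7.0221e-15 m

7.0221e-15


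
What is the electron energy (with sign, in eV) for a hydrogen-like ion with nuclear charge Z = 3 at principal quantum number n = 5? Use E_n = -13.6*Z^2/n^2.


E_n = -13.6 * Z^2 / n^2
= -13.6 * 3^2 / 5^2
= -13.6 * 9 / 25
= -4.896 eV

-4.896


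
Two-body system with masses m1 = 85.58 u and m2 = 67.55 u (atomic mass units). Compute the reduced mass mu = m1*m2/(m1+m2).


mu = m1 * m2 / (m1 + m2)
= 85.58 * 67.55 / (85.58 + 67.55)
= 5780.929 / 153.13
= 37.7518 u

37.7518


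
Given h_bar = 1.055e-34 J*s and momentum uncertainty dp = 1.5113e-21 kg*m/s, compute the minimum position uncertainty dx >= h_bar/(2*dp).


dx = h_bar / (2 * dp)
= 1.055e-34 / (2 * 1.5113e-21)
= 1.055e-34 / 3.0226e-21
= 3.4904e-14 m

3.4904e-14


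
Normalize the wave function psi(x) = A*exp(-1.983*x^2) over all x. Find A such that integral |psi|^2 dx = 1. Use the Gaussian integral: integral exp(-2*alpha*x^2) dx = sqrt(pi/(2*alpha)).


integral |psi|^2 dx = A^2 * sqrt(pi/(2*alpha)) = 1
A^2 = sqrt(2*alpha/pi)
= sqrt(2 * 1.983 / pi)
= 1.123573
A = sqrt(1.123573)
= 1.06

1.06


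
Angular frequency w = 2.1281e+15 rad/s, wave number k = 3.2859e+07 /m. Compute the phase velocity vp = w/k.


vp = w / k
= 2.1281e+15 / 3.2859e+07
= 6.4765e+07 m/s

6.4765e+07


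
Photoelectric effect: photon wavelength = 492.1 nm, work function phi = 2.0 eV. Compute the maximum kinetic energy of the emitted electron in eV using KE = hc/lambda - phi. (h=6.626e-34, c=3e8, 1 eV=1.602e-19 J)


E_photon = hc / lambda
= (6.626e-34)(3e8) / (492.1e-9)
= 4.0394e-19 J
= 2.5215 eV
KE = E_photon - phi
= 2.5215 - 2.0
= 0.5215 eV

0.5215


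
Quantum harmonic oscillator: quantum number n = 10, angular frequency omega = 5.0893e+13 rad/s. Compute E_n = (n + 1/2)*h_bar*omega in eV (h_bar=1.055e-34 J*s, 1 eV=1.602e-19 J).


E = (n + 1/2) * h_bar * omega
= (10 + 0.5) * 1.055e-34 * 5.0893e+13
= 10.5 * 5.3692e-21
= 5.6377e-20 J
= 0.3519 eV

0.3519


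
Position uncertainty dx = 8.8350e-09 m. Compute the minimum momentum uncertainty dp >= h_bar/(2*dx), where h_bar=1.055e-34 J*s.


dp = h_bar / (2 * dx)
= 1.055e-34 / (2 * 8.8350e-09)
= 1.055e-34 / 1.7670e-08
= 5.9706e-27 kg*m/s

5.9706e-27


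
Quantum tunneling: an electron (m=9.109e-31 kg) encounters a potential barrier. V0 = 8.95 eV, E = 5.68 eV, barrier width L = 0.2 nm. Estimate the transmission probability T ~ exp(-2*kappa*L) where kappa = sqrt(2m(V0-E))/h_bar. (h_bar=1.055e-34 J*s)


V0 - E = 3.27 eV = 5.2385e-19 J
kappa = sqrt(2 * m * (V0-E)) / h_bar
= sqrt(2 * 9.109e-31 * 5.2385e-19) / 1.055e-34
= 9.2598e+09 /m
2*kappa*L = 2 * 9.2598e+09 * 0.2e-9
= 3.7039
T = exp(-3.7039) = 2.462650e-02

2.462650e-02


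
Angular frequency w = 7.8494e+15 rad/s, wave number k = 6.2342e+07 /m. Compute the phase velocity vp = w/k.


vp = w / k
= 7.8494e+15 / 6.2342e+07
= 1.2591e+08 m/s

1.2591e+08


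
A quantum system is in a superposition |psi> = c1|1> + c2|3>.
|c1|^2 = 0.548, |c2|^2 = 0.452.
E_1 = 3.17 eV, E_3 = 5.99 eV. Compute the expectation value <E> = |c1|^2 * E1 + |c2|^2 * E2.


<E> = |c1|^2 * E1 + |c2|^2 * E2
= 0.548 * 3.17 + 0.452 * 5.99
= 1.7372 + 2.7075
= 4.4446 eV

4.4446


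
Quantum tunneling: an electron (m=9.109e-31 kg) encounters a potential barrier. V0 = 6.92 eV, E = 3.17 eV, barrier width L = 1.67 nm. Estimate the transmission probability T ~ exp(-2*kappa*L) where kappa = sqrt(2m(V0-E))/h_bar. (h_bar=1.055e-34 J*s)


V0 - E = 3.75 eV = 6.0075e-19 J
kappa = sqrt(2 * m * (V0-E)) / h_bar
= sqrt(2 * 9.109e-31 * 6.0075e-19) / 1.055e-34
= 9.9162e+09 /m
2*kappa*L = 2 * 9.9162e+09 * 1.67e-9
= 33.1201
T = exp(-33.1201) = 4.131772e-15

4.131772e-15


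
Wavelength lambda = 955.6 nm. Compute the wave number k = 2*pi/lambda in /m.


k = 2 * pi / lambda
= 6.2832 / (955.6e-9)
= 6.2832 / 9.5560e-07
= 6.5751e+06 /m

6.5751e+06


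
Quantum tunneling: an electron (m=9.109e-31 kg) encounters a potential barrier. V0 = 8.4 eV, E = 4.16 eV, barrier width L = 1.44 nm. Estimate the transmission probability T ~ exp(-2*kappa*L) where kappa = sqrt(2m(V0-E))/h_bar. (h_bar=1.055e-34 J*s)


V0 - E = 4.24 eV = 6.7925e-19 J
kappa = sqrt(2 * m * (V0-E)) / h_bar
= sqrt(2 * 9.109e-31 * 6.7925e-19) / 1.055e-34
= 1.0544e+10 /m
2*kappa*L = 2 * 1.0544e+10 * 1.44e-9
= 30.3672
T = exp(-30.3672) = 6.481840e-14

6.481840e-14


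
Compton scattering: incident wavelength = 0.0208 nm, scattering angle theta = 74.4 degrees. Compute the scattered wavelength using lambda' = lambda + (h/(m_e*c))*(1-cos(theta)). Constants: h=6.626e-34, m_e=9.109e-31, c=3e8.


Compton wavelength: h/(m_e*c) = 2.4247e-12 m
d_lambda = 2.4247e-12 * (1 - cos(74.4 deg))
= 2.4247e-12 * 0.73108
= 1.7727e-12 m = 0.001773 nm
lambda' = 0.0208 + 0.001773
= 0.022573 nm

0.022573


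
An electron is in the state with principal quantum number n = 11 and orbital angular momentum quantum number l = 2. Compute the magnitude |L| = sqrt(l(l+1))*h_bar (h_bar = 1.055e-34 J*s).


L = sqrt(l*(l+1)) * h_bar
= sqrt(2 * 3) * 1.055e-34
= sqrt(6) * 1.055e-34
= 2.4495 * 1.055e-34
= 2.5842e-34 J*s

2.5842e-34


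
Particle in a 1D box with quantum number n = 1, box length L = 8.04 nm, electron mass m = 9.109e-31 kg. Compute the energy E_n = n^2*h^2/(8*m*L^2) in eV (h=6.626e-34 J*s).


E = n^2 * h^2 / (8 * m * L^2)
= 1^2 * (6.626e-34)^2 / (8 * 9.109e-31 * (8.04e-9)^2)
= 1 * 4.3904e-67 / (8 * 9.109e-31 * 6.4642e-17)
= 9.3203e-22 J
= 0.0058 eV

0.0058


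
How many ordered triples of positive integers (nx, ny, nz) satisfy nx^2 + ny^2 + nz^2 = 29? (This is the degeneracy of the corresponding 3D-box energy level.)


Enumerate all (nx, ny, nz) with nx^2 + ny^2 + nz^2 = 29:
(2,3,4)
(2,4,3)
(3,2,4)
(3,4,2)
(4,2,3)
(4,3,2)
Total degeneracy = 6

6


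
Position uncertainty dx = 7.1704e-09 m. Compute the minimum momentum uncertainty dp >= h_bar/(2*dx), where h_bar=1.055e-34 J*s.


dp = h_bar / (2 * dx)
= 1.055e-34 / (2 * 7.1704e-09)
= 1.055e-34 / 1.4341e-08
= 7.3566e-27 kg*m/s

7.3566e-27


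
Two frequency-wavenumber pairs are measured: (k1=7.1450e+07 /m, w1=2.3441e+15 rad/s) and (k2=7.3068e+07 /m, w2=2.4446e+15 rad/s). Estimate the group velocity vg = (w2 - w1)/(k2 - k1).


vg = (w2 - w1) / (k2 - k1)
= (2.4446e+15 - 2.3441e+15) / (7.3068e+07 - 7.1450e+07)
= 1.0050e+14 / 1.6180e+06
= 6.2114e+07 m/s

6.2114e+07


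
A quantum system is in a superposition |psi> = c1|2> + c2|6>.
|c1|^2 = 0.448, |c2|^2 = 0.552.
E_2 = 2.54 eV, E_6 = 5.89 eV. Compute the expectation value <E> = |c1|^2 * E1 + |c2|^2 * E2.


<E> = |c1|^2 * E1 + |c2|^2 * E2
= 0.448 * 2.54 + 0.552 * 5.89
= 1.1379 + 3.2513
= 4.3892 eV

4.3892


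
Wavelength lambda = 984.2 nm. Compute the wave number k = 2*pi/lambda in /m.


k = 2 * pi / lambda
= 6.2832 / (984.2e-9)
= 6.2832 / 9.8420e-07
= 6.3841e+06 /m

6.3841e+06


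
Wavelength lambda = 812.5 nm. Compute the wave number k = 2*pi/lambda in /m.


k = 2 * pi / lambda
= 6.2832 / (812.5e-9)
= 6.2832 / 8.1250e-07
= 7.7332e+06 /m

7.7332e+06


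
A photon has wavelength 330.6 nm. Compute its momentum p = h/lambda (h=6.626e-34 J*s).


p = h / lambda
= 6.626e-34 / (330.6e-9)
= 6.626e-34 / 3.3060e-07
= 2.0042e-27 kg*m/s

2.0042e-27


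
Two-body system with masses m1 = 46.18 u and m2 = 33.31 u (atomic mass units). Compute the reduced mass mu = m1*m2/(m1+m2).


mu = m1 * m2 / (m1 + m2)
= 46.18 * 33.31 / (46.18 + 33.31)
= 1538.2558 / 79.49
= 19.3516 u

19.3516


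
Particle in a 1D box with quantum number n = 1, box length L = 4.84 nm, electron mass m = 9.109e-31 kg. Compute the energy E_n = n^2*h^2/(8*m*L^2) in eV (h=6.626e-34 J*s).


E = n^2 * h^2 / (8 * m * L^2)
= 1^2 * (6.626e-34)^2 / (8 * 9.109e-31 * (4.84e-9)^2)
= 1 * 4.3904e-67 / (8 * 9.109e-31 * 2.3426e-17)
= 2.5719e-21 J
= 0.0161 eV

0.0161


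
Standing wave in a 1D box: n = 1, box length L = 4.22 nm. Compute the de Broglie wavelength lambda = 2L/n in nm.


lambda = 2L / n
= 2 * 4.22 / 1
= 8.44 / 1
= 8.44 nm

8.44


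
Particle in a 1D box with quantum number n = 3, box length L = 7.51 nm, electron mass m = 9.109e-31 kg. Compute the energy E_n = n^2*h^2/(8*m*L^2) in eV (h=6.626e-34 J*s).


E = n^2 * h^2 / (8 * m * L^2)
= 3^2 * (6.626e-34)^2 / (8 * 9.109e-31 * (7.51e-9)^2)
= 9 * 4.3904e-67 / (8 * 9.109e-31 * 5.6400e-17)
= 9.6140e-21 J
= 0.06 eV

0.06


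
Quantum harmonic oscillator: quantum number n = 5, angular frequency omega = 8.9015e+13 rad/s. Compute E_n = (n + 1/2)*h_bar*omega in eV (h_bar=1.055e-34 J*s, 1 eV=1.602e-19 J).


E = (n + 1/2) * h_bar * omega
= (5 + 0.5) * 1.055e-34 * 8.9015e+13
= 5.5 * 9.3911e-21
= 5.1651e-20 J
= 0.3224 eV

0.3224


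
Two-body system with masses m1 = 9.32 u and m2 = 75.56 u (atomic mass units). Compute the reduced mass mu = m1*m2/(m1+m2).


mu = m1 * m2 / (m1 + m2)
= 9.32 * 75.56 / (9.32 + 75.56)
= 704.2192 / 84.88
= 8.2966 u

8.2966


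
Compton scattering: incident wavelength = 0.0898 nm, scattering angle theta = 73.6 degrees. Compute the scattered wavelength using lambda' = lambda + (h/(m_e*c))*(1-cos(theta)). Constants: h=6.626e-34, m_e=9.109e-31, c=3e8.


Compton wavelength: h/(m_e*c) = 2.4247e-12 m
d_lambda = 2.4247e-12 * (1 - cos(73.6 deg))
= 2.4247e-12 * 0.717659
= 1.7401e-12 m = 0.00174 nm
lambda' = 0.0898 + 0.00174
= 0.09154 nm

0.09154


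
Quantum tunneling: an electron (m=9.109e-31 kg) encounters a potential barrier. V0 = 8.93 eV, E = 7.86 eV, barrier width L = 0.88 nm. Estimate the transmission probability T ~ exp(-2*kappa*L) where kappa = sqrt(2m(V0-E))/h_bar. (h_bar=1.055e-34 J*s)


V0 - E = 1.07 eV = 1.7141e-19 J
kappa = sqrt(2 * m * (V0-E)) / h_bar
= sqrt(2 * 9.109e-31 * 1.7141e-19) / 1.055e-34
= 5.2969e+09 /m
2*kappa*L = 2 * 5.2969e+09 * 0.88e-9
= 9.3225
T = exp(-9.3225) = 8.938764e-05

8.938764e-05


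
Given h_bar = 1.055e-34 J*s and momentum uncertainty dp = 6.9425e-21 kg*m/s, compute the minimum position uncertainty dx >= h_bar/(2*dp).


dx = h_bar / (2 * dp)
= 1.055e-34 / (2 * 6.9425e-21)
= 1.055e-34 / 1.3885e-20
= 7.5981e-15 m

7.5981e-15


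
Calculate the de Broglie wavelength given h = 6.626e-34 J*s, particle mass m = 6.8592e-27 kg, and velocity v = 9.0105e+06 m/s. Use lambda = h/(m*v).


lambda = h / (m * v)
= 6.626e-34 / (6.8592e-27 * 9.0105e+06)
= 6.626e-34 / 6.1805e-20
= 1.0721e-14 m

1.0721e-14


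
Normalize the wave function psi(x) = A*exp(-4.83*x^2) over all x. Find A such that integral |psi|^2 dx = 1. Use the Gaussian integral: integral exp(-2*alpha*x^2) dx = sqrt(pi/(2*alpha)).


integral |psi|^2 dx = A^2 * sqrt(pi/(2*alpha)) = 1
A^2 = sqrt(2*alpha/pi)
= sqrt(2 * 4.83 / pi)
= 1.753532
A = sqrt(1.753532)
= 1.3242

1.3242


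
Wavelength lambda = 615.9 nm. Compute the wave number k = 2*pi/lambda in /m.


k = 2 * pi / lambda
= 6.2832 / (615.9e-9)
= 6.2832 / 6.1590e-07
= 1.0202e+07 /m

1.0202e+07


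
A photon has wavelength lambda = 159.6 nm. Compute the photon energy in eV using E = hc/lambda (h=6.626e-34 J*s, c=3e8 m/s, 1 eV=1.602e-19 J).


E = hc / lambda
= (6.626e-34)(3e8) / (159.6e-9)
= 1.9878e-25 / 1.5960e-07
= 1.2455e-18 J
Converting to eV: 1.2455e-18 / 1.602e-19
= 7.7746 eV

7.7746


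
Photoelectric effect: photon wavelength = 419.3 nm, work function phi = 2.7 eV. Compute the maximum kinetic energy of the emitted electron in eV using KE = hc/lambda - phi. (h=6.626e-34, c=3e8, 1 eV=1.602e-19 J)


E_photon = hc / lambda
= (6.626e-34)(3e8) / (419.3e-9)
= 4.7408e-19 J
= 2.9593 eV
KE = E_photon - phi
= 2.9593 - 2.7
= 0.2593 eV

0.2593


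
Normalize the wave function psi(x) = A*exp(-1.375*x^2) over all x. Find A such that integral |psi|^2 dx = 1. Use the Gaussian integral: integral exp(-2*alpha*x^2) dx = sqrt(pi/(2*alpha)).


integral |psi|^2 dx = A^2 * sqrt(pi/(2*alpha)) = 1
A^2 = sqrt(2*alpha/pi)
= sqrt(2 * 1.375 / pi)
= 0.935603
A = sqrt(0.935603)
= 0.9673

0.9673


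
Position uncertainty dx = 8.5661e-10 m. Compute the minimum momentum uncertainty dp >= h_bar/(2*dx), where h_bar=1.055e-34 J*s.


dp = h_bar / (2 * dx)
= 1.055e-34 / (2 * 8.5661e-10)
= 1.055e-34 / 1.7132e-09
= 6.1580e-26 kg*m/s

6.1580e-26


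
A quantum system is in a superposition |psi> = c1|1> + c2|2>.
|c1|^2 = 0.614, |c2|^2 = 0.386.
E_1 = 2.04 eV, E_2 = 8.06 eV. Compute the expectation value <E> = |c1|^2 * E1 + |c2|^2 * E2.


<E> = |c1|^2 * E1 + |c2|^2 * E2
= 0.614 * 2.04 + 0.386 * 8.06
= 1.2526 + 3.1112
= 4.3637 eV

4.3637


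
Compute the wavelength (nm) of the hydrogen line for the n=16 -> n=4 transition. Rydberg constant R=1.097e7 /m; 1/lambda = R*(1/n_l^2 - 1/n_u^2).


1/lambda = R * (1/n_l^2 - 1/n_u^2)
= 1.097e7 * (1/4^2 - 1/16^2)
= 1.097e7 * (0.0625 - 0.003906)
= 1.097e7 * 0.058594
= 6.4277e+05 /m
lambda = 1 / 6.4277e+05 = 1555.7581 nm

1555.7581


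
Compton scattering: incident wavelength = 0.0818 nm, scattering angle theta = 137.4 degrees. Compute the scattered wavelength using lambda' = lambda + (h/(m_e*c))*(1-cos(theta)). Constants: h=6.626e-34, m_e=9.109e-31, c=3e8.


Compton wavelength: h/(m_e*c) = 2.4247e-12 m
d_lambda = 2.4247e-12 * (1 - cos(137.4 deg))
= 2.4247e-12 * 1.736097
= 4.2095e-12 m = 0.00421 nm
lambda' = 0.0818 + 0.00421
= 0.08601 nm

0.08601


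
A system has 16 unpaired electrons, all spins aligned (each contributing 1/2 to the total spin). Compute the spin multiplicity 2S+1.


Total spin S = N * (1/2) = 16 * 0.5 = 8.0
Spin multiplicity = 2S + 1
= 2 * 8.0 + 1
= 17

17


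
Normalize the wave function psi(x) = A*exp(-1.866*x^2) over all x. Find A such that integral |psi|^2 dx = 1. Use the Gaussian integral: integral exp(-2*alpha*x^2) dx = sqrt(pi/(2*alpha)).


integral |psi|^2 dx = A^2 * sqrt(pi/(2*alpha)) = 1
A^2 = sqrt(2*alpha/pi)
= sqrt(2 * 1.866 / pi)
= 1.089923
A = sqrt(1.089923)
= 1.044

1.044


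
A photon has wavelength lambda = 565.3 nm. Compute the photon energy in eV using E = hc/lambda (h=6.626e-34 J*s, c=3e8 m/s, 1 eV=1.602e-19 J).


E = hc / lambda
= (6.626e-34)(3e8) / (565.3e-9)
= 1.9878e-25 / 5.6530e-07
= 3.5164e-19 J
Converting to eV: 3.5164e-19 / 1.602e-19
= 2.195 eV

2.195


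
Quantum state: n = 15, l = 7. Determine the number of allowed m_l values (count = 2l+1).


m_l ranges from -l to +l in integer steps
So m_l goes from -7 to +7
Count = 2l + 1 = 2*7 + 1
= 15

15


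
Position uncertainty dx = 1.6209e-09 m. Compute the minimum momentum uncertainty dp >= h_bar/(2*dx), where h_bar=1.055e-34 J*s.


dp = h_bar / (2 * dx)
= 1.055e-34 / (2 * 1.6209e-09)
= 1.055e-34 / 3.2418e-09
= 3.2544e-26 kg*m/s

3.2544e-26


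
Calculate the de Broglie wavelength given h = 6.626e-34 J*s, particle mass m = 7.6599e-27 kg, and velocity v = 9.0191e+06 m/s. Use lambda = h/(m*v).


lambda = h / (m * v)
= 6.626e-34 / (7.6599e-27 * 9.0191e+06)
= 6.626e-34 / 6.9085e-20
= 9.5910e-15 m

9.5910e-15


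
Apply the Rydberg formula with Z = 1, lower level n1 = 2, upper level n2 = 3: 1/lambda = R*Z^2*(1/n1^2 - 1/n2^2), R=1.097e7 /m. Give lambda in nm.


1/lambda = R * Z^2 * (1/n1^2 - 1/n2^2)
= 1.097e7 * 1^2 * (1/2^2 - 1/3^2)
= 1.097e7 * 1 * (0.25 - 0.111111)
= 1.5236e+06 /m
lambda = 1 / 1.5236e+06
= 656.3355 nm

656.3355


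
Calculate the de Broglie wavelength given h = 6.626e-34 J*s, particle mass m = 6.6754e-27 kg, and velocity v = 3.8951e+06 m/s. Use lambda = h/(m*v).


lambda = h / (m * v)
= 6.626e-34 / (6.6754e-27 * 3.8951e+06)
= 6.626e-34 / 2.6001e-20
= 2.5483e-14 m

2.5483e-14


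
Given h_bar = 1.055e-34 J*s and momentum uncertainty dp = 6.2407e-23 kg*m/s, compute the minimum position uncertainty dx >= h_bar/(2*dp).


dx = h_bar / (2 * dp)
= 1.055e-34 / (2 * 6.2407e-23)
= 1.055e-34 / 1.2481e-22
= 8.4526e-13 m

8.4526e-13


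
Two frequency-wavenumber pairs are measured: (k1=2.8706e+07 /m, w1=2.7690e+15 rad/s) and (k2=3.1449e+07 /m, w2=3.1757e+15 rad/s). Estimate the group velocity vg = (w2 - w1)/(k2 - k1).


vg = (w2 - w1) / (k2 - k1)
= (3.1757e+15 - 2.7690e+15) / (3.1449e+07 - 2.8706e+07)
= 4.0670e+14 / 2.7430e+06
= 1.4827e+08 m/s

1.4827e+08


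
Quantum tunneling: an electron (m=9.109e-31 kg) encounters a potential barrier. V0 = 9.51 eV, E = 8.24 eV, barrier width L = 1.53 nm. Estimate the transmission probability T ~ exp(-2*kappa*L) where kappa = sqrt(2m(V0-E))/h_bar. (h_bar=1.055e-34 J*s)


V0 - E = 1.27 eV = 2.0345e-19 J
kappa = sqrt(2 * m * (V0-E)) / h_bar
= sqrt(2 * 9.109e-31 * 2.0345e-19) / 1.055e-34
= 5.7707e+09 /m
2*kappa*L = 2 * 5.7707e+09 * 1.53e-9
= 17.6584
T = exp(-17.6584) = 2.143064e-08

2.143064e-08


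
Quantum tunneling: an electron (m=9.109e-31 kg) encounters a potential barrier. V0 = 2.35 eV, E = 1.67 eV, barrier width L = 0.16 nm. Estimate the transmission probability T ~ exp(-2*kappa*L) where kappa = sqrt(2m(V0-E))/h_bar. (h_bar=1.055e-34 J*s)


V0 - E = 0.68 eV = 1.0894e-19 J
kappa = sqrt(2 * m * (V0-E)) / h_bar
= sqrt(2 * 9.109e-31 * 1.0894e-19) / 1.055e-34
= 4.2226e+09 /m
2*kappa*L = 2 * 4.2226e+09 * 0.16e-9
= 1.3512
T = exp(-1.3512) = 2.589181e-01

2.589181e-01


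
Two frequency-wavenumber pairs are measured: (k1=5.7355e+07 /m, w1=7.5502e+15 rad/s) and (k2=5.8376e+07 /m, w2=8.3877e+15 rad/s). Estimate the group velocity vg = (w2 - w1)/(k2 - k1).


vg = (w2 - w1) / (k2 - k1)
= (8.3877e+15 - 7.5502e+15) / (5.8376e+07 - 5.7355e+07)
= 8.3750e+14 / 1.0210e+06
= 8.2027e+08 m/s

8.2027e+08


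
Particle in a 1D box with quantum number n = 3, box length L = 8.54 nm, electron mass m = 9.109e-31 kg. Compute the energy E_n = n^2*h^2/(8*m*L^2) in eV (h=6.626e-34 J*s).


E = n^2 * h^2 / (8 * m * L^2)
= 3^2 * (6.626e-34)^2 / (8 * 9.109e-31 * (8.54e-9)^2)
= 9 * 4.3904e-67 / (8 * 9.109e-31 * 7.2932e-17)
= 7.4348e-21 J
= 0.0464 eV

0.0464


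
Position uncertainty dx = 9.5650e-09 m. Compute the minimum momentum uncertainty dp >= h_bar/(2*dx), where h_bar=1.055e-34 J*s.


dp = h_bar / (2 * dx)
= 1.055e-34 / (2 * 9.5650e-09)
= 1.055e-34 / 1.9130e-08
= 5.5149e-27 kg*m/s

5.5149e-27


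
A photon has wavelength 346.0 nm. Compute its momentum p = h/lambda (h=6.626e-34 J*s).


p = h / lambda
= 6.626e-34 / (346.0e-9)
= 6.626e-34 / 3.4600e-07
= 1.9150e-27 kg*m/s

1.9150e-27


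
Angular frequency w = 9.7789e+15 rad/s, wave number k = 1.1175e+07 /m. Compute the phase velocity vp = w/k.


vp = w / k
= 9.7789e+15 / 1.1175e+07
= 8.7507e+08 m/s

8.7507e+08


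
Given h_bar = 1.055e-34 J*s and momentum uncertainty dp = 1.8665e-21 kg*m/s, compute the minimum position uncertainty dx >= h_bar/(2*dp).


dx = h_bar / (2 * dp)
= 1.055e-34 / (2 * 1.8665e-21)
= 1.055e-34 / 3.7330e-21
= 2.8261e-14 m

2.8261e-14


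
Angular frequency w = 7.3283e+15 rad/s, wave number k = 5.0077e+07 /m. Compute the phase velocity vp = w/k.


vp = w / k
= 7.3283e+15 / 5.0077e+07
= 1.4634e+08 m/s

1.4634e+08


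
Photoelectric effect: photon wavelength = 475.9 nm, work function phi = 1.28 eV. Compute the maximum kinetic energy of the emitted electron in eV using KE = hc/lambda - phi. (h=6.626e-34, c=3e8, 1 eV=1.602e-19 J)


E_photon = hc / lambda
= (6.626e-34)(3e8) / (475.9e-9)
= 4.1769e-19 J
= 2.6073 eV
KE = E_photon - phi
= 2.6073 - 1.28
= 1.3273 eV

1.3273


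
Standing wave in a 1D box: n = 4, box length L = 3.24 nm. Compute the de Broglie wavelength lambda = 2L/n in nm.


lambda = 2L / n
= 2 * 3.24 / 4
= 6.48 / 4
= 1.62 nm

1.62


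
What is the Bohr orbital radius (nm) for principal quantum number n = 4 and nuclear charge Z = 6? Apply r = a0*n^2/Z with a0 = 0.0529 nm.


r = a0 * n^2 / Z
= 0.0529 * 4^2 / 6
= 0.0529 * 16 / 6
= 0.1411 nm

0.1411


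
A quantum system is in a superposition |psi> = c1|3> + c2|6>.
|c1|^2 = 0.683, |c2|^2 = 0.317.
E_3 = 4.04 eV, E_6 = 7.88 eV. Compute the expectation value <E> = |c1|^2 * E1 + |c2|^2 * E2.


<E> = |c1|^2 * E1 + |c2|^2 * E2
= 0.683 * 4.04 + 0.317 * 7.88
= 2.7593 + 2.498
= 5.2573 eV

5.2573


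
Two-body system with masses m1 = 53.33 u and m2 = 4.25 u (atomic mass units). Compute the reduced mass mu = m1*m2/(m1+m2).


mu = m1 * m2 / (m1 + m2)
= 53.33 * 4.25 / (53.33 + 4.25)
= 226.6525 / 57.58
= 3.9363 u

3.9363


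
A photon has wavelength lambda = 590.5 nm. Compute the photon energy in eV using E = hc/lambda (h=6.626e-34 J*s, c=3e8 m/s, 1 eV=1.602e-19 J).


E = hc / lambda
= (6.626e-34)(3e8) / (590.5e-9)
= 1.9878e-25 / 5.9050e-07
= 3.3663e-19 J
Converting to eV: 3.3663e-19 / 1.602e-19
= 2.1013 eV

2.1013


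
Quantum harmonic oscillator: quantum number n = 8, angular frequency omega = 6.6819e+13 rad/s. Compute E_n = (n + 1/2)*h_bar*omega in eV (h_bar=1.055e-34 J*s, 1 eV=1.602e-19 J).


E = (n + 1/2) * h_bar * omega
= (8 + 0.5) * 1.055e-34 * 6.6819e+13
= 8.5 * 7.0494e-21
= 5.9920e-20 J
= 0.374 eV

0.374


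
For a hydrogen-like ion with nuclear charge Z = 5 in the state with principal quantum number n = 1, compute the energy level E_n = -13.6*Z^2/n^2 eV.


E_n = -13.6 * Z^2 / n^2
= -13.6 * 5^2 / 1^2
= -13.6 * 25 / 1
= -340.0 eV

-340.0


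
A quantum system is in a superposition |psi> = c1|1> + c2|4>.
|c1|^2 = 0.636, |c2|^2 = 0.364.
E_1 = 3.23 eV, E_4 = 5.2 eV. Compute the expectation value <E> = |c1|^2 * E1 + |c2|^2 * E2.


<E> = |c1|^2 * E1 + |c2|^2 * E2
= 0.636 * 3.23 + 0.364 * 5.2
= 2.0543 + 1.8928
= 3.9471 eV

3.9471


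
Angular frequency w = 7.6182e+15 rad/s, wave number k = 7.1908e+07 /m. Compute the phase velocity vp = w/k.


vp = w / k
= 7.6182e+15 / 7.1908e+07
= 1.0594e+08 m/s

1.0594e+08


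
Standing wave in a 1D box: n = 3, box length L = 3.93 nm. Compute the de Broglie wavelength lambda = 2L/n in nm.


lambda = 2L / n
= 2 * 3.93 / 3
= 7.86 / 3
= 2.62 nm

2.62


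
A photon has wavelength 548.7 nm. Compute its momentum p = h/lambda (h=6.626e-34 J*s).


p = h / lambda
= 6.626e-34 / (548.7e-9)
= 6.626e-34 / 5.4870e-07
= 1.2076e-27 kg*m/s

1.2076e-27


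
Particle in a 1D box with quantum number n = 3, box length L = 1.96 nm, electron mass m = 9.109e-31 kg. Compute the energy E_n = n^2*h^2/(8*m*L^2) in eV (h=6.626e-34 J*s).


E = n^2 * h^2 / (8 * m * L^2)
= 3^2 * (6.626e-34)^2 / (8 * 9.109e-31 * (1.96e-9)^2)
= 9 * 4.3904e-67 / (8 * 9.109e-31 * 3.8416e-18)
= 1.4115e-19 J
= 0.8811 eV

0.8811
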